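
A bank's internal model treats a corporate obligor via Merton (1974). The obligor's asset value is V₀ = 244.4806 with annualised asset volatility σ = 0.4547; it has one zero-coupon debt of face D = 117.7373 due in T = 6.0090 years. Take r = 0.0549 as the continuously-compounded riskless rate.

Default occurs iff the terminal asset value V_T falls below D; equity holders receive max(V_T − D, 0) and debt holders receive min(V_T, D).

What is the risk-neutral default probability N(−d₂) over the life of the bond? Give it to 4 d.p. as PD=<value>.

d₁ = [ln(V₀/D) + (r + σ²/2)T] / (σ√T)
   = [ln(244.4806/117.7373) + (0.0549 + 0.5·0.4547²)·6.0090] / (0.4547·√6.0090)
   = [0.730680 + 0.951081] / 1.114618 = 1.508823
d₂ = d₁ − σ√T = 1.508823 − 1.114618 = 0.394205
risk-neutral PD = N(−d₂) = N(-0.394205) = 0.346715

PD=0.3467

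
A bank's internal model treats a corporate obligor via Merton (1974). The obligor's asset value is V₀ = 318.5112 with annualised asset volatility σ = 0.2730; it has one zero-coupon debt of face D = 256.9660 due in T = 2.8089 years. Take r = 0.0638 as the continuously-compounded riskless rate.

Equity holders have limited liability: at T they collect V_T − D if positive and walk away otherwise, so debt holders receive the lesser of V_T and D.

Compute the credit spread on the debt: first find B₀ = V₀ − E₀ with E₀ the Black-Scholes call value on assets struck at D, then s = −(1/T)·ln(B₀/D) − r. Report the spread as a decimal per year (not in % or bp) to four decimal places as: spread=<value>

spread=0.0217

d₁ = [ln(V₀/D) + (r + σ²/2)T] / (σ√T)
   = [ln(318.5112/256.9660) + (0.0638 + 0.5·0.2730²)·2.8089] / (0.2730·√2.8089)
   = [0.214714 + 0.283880] / 0.457542 = 1.089723
d₂ = d₁ − σ√T = 1.089723 − 0.457542 = 0.632181
N(d₁) = 0.862082,  N(d₂) = 0.736366,  e^(−rT) = 0.835932
E₀ = V₀·N(d₁) − D·e^(−rT)·N(d₂)
   = 318.5112·0.862082 − 256.9660·0.835932·0.736366 = 116.407015
B₀ = V₀ − E₀ = 318.5112 − 116.407015 = 202.104185
spread = −(1/T)·ln(B₀/D) − r = −(1/2.8089)·ln(202.104185/256.9660) − 0.0638 = 0.02169982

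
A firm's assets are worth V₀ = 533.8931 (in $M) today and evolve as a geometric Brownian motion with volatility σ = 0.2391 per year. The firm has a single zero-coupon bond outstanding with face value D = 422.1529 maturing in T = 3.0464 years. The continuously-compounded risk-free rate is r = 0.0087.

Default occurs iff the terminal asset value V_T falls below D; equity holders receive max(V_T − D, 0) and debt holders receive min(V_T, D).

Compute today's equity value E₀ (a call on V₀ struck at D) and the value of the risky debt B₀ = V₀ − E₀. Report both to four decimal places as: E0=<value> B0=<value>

d₁ = [ln(V₀/D) + (r + σ²/2)T] / (σ√T)
   = [ln(533.8931/422.1529) + (0.0087 + 0.5·0.2391²)·3.0464] / (0.2391·√3.0464)
   = [0.234828 + 0.113583] / 0.417324 = 0.834871
d₂ = d₁ − σ√T = 0.834871 − 0.417324 = 0.417547
N(d₁) = 0.798105,  N(d₂) = 0.661861,  e^(−rT) = 0.973844
E₀ = V₀·N(d₁) − D·e^(−rT)·N(d₂)
   = 533.8931·0.798105 − 422.1529·0.973844·0.661861 = 154.004175
B₀ = V₀ − E₀ = 533.8931 − 154.004175 = 379.888925

E0=154.0042 B0=379.8889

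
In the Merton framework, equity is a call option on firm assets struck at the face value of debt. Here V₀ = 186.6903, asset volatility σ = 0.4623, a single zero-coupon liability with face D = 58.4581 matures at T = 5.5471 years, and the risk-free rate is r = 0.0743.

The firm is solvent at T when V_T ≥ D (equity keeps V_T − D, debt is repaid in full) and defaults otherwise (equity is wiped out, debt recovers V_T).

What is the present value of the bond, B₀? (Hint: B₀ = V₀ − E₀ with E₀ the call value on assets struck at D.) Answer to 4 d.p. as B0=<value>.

d₁ = [ln(V₀/D) + (r + σ²/2)T] / (σ√T)
   = [ln(186.6903/58.4581) + (0.0743 + 0.5·0.4623²)·5.5471] / (0.4623·√5.5471)
   = [1.161141 + 1.004916] / 1.088822 = 1.989358
d₂ = d₁ − σ√T = 1.989358 − 1.088822 = 0.900536
N(d₁) = 0.976669,  N(d₂) = 0.816083,  e^(−rT) = 0.662225
E₀ = V₀·N(d₁) − D·e^(−rT)·N(d₂)
   = 186.6903·0.976669 − 58.4581·0.662225·0.816083 = 150.742122
B₀ = V₀ − E₀ = 186.6903 − 150.742122 = 35.948178

B0=35.9482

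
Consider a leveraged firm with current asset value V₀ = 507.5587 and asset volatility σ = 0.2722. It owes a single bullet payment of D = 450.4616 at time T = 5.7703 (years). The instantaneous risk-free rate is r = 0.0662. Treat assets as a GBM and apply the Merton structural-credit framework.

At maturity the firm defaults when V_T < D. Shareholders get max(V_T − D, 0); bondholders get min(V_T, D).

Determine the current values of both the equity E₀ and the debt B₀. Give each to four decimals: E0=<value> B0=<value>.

d₁ = [ln(V₀/D) + (r + σ²/2)T] / (σ√T)
   = [ln(507.5587/450.4616) + (0.0662 + 0.5·0.2722²)·5.7703] / (0.2722·√5.7703)
   = [0.119340 + 0.595763] / 0.653864 = 1.093656
d₂ = d₁ − σ√T = 1.093656 − 0.653864 = 0.439793
N(d₁) = 0.862947,  N(d₂) = 0.669956,  e^(−rT) = 0.682499
E₀ = V₀·N(d₁) − D·e^(−rT)·N(d₂)
   = 507.5587·0.862947 − 450.4616·0.682499·0.669956 = 232.025161
B₀ = V₀ − E₀ = 507.5587 − 232.025161 = 275.533539

E0=232.0252 B0=275.5335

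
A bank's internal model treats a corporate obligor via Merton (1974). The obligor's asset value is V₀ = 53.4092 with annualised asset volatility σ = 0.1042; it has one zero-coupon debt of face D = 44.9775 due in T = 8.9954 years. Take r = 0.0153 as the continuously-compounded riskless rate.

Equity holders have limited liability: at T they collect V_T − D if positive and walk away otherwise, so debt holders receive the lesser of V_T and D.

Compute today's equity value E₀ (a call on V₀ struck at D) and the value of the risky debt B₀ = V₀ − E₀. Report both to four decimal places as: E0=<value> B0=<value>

E0=15.4193 B0=37.9899

d₁ = [ln(V₀/D) + (r + σ²/2)T] / (σ√T)
   = [ln(53.4092/44.9775) + (0.0153 + 0.5·0.1042²)·8.9954] / (0.1042·√8.9954)
   = [0.171821 + 0.186464] / 0.312520 = 1.146437
d₂ = d₁ − σ√T = 1.146437 − 0.312520 = 0.833917
N(d₁) = 0.874193,  N(d₂) = 0.797836,  e^(−rT) = 0.871421
E₀ = V₀·N(d₁) − D·e^(−rT)·N(d₂)
   = 53.4092·0.874193 − 44.9775·0.871421·0.797836 = 15.419267
B₀ = V₀ − E₀ = 53.4092 − 15.419267 = 37.989933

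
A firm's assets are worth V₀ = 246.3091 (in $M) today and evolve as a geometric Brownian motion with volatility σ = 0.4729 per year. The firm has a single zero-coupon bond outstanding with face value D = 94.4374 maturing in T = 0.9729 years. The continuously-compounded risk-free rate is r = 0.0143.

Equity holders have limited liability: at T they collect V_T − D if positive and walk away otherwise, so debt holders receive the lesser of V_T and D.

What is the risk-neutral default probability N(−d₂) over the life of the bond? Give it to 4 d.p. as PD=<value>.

PD=0.0320

d₁ = [ln(V₀/D) + (r + σ²/2)T] / (σ√T)
   = [ln(246.3091/94.4374) + (0.0143 + 0.5·0.4729²)·0.9729] / (0.4729·√0.9729)
   = [0.958650 + 0.122699] / 0.466448 = 2.318263
d₂ = d₁ − σ√T = 2.318263 − 0.466448 = 1.851815
risk-neutral PD = N(−d₂) = N(-1.851815) = 0.032026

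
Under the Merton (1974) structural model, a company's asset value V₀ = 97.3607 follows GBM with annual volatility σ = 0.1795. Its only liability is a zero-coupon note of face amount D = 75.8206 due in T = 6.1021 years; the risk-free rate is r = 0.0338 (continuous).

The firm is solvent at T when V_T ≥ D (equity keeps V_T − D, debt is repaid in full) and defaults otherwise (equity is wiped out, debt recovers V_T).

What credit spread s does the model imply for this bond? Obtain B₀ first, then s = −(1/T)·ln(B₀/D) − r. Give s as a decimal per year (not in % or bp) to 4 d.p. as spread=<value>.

spread=0.0072

d₁ = [ln(V₀/D) + (r + σ²/2)T] / (σ√T)
   = [ln(97.3607/75.8206) + (0.0338 + 0.5·0.1795²)·6.1021] / (0.1795·√6.1021)
   = [0.250053 + 0.304557] / 0.443409 = 1.250786
d₂ = d₁ − σ√T = 1.250786 − 0.443409 = 0.807377
N(d₁) = 0.894494,  N(d₂) = 0.790275,  e^(−rT) = 0.813629
E₀ = V₀·N(d₁) − D·e^(−rT)·N(d₂)
   = 97.3607·0.894494 − 75.8206·0.813629·0.790275 = 38.336578
B₀ = V₀ − E₀ = 97.3607 − 38.336578 = 59.024122
spread = −(1/T)·ln(B₀/D) − r = −(1/6.1021)·ln(59.024122/75.8206) − 0.0338 = 0.00723896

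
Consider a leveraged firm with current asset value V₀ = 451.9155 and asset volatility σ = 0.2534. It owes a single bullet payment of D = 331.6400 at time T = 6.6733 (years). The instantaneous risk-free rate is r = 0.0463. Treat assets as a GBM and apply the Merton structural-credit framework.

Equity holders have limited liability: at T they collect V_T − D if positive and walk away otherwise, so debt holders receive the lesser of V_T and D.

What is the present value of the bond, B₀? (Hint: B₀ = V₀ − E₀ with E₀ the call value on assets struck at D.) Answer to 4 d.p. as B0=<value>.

B0=224.0702

d₁ = [ln(V₀/D) + (r + σ²/2)T] / (σ√T)
   = [ln(451.9155/331.6400) + (0.0463 + 0.5·0.2534²)·6.6733] / (0.2534·√6.6733)
   = [0.309445 + 0.523225] / 0.654601 = 1.272027
d₂ = d₁ − σ√T = 1.272027 − 0.654601 = 0.617425
N(d₁) = 0.898318,  N(d₂) = 0.731523,  e^(−rT) = 0.734200
E₀ = V₀·N(d₁) − D·e^(−rT)·N(d₂)
   = 451.9155·0.898318 − 331.6400·0.734200·0.731523 = 227.845338
B₀ = V₀ − E₀ = 451.9155 − 227.845338 = 224.070162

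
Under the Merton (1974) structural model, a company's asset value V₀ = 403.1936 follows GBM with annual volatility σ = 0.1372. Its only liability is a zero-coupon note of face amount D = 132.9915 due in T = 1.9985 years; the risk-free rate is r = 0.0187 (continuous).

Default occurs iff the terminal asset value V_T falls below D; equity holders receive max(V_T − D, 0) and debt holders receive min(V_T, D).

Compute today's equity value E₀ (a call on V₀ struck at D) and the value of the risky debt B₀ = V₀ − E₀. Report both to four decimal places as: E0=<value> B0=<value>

E0=275.0805 B0=128.1131

d₁ = [ln(V₀/D) + (r + σ²/2)T] / (σ√T)
   = [ln(403.1936/132.9915) + (0.0187 + 0.5·0.1372²)·1.9985] / (0.1372·√1.9985)
   = [1.109132 + 0.056182] / 0.193957 = 6.008091
d₂ = d₁ − σ√T = 6.008091 − 0.193957 = 5.814134
N(d₁) = 1.000000,  N(d₂) = 1.000000,  e^(−rT) = 0.963318
E₀ = V₀·N(d₁) − D·e^(−rT)·N(d₂)
   = 403.1936·1.000000 − 132.9915·0.963318·1.000000 = 275.080526
B₀ = V₀ − E₀ = 403.1936 − 275.080526 = 128.113074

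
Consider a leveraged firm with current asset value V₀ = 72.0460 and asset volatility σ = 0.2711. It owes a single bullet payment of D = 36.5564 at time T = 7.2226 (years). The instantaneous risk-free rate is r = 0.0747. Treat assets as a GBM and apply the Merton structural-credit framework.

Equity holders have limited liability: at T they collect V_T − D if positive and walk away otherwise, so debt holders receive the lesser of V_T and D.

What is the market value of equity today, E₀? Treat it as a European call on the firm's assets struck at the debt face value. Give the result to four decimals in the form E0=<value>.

E0=51.2650

d₁ = [ln(V₀/D) + (r + σ²/2)T] / (σ√T)
   = [ln(72.0460/36.5564) + (0.0747 + 0.5·0.2711²)·7.2226] / (0.2711·√7.2226)
   = [0.678449 + 0.804941] / 0.728578 = 2.036006
d₂ = d₁ − σ√T = 2.036006 − 0.728578 = 1.307428
N(d₁) = 0.979125,  N(d₂) = 0.904466,  e^(−rT) = 0.583023
E₀ = V₀·N(d₁) − D·e^(−rT)·N(d₂)
   = 72.0460·0.979125 − 36.5564·0.583023·0.904466 = 51.264951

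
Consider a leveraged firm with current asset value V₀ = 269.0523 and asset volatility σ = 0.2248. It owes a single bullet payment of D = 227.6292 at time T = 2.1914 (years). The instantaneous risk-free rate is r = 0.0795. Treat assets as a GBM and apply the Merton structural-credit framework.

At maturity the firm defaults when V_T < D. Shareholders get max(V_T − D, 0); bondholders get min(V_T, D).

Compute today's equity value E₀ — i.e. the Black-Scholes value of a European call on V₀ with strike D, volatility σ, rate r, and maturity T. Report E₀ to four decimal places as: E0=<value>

d₁ = [ln(V₀/D) + (r + σ²/2)T] / (σ√T)
   = [ln(269.0523/227.6292) + (0.0795 + 0.5·0.2248²)·2.1914] / (0.2248·√2.1914)
   = [0.167188 + 0.229588] / 0.332780 = 1.192305
d₂ = d₁ − σ√T = 1.192305 − 0.332780 = 0.859526
N(d₁) = 0.883429,  N(d₂) = 0.804975,  e^(−rT) = 0.840115
E₀ = V₀·N(d₁) − D·e^(−rT)·N(d₂)
   = 269.0523·0.883429 − 227.6292·0.840115·0.804975 = 83.749548

E0=83.7495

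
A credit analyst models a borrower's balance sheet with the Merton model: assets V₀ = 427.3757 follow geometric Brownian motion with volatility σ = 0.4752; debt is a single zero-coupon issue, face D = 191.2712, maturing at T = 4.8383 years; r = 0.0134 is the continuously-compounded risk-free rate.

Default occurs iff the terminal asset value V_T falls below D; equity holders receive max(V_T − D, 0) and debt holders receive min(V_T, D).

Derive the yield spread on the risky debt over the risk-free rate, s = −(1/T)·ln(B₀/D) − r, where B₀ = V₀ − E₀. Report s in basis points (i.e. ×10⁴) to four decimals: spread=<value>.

d₁ = [ln(V₀/D) + (r + σ²/2)T] / (σ√T)
   = [ln(427.3757/191.2712) + (0.0134 + 0.5·0.4752²)·4.8383] / (0.4752·√4.8383)
   = [0.803971 + 0.611114] / 1.045256 = 1.353816
d₂ = d₁ − σ√T = 1.353816 − 1.045256 = 0.308560
N(d₁) = 0.912102,  N(d₂) = 0.621172,  e^(−rT) = 0.937224
E₀ = V₀·N(d₁) − D·e^(−rT)·N(d₂)
   = 427.3757·0.912102 − 191.2712·0.937224·0.621172 = 278.456751
B₀ = V₀ − E₀ = 427.3757 − 278.456751 = 148.918949
spread = −(1/T)·ln(B₀/D) − r = −(1/4.8383)·ln(148.918949/191.2712) − 0.0134 = 0.03833101
in basis points: 0.03833101 × 10⁴ = 383.3101 bp

spread=383.3101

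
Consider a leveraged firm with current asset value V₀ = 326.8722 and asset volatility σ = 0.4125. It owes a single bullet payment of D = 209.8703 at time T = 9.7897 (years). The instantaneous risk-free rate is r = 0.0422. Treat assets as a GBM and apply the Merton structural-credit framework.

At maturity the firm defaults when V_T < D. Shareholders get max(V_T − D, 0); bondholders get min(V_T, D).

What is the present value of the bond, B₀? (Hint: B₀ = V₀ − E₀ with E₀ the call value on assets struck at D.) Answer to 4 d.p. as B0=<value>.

d₁ = [ln(V₀/D) + (r + σ²/2)T] / (σ√T)
   = [ln(326.8722/209.8703) + (0.0422 + 0.5·0.4125²)·9.7897] / (0.4125·√9.7897)
   = [0.443080 + 1.246015] / 1.290650 = 1.308715
d₂ = d₁ − σ√T = 1.308715 − 1.290650 = 0.018065
N(d₁) = 0.904685,  N(d₂) = 0.507206,  e^(−rT) = 0.661579
E₀ = V₀·N(d₁) − D·e^(−rT)·N(d₂)
   = 326.8722·0.904685 − 209.8703·0.661579·0.507206 = 225.292732
B₀ = V₀ − E₀ = 326.8722 − 225.292732 = 101.579468

B0=101.5795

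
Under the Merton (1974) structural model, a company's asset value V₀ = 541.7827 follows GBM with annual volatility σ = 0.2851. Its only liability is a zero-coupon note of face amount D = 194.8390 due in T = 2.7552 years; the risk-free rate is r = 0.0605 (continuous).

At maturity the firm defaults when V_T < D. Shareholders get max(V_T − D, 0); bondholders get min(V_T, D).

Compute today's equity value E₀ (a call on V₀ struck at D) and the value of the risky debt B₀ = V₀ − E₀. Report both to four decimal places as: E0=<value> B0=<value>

E0=377.1246 B0=164.6581

d₁ = [ln(V₀/D) + (r + σ²/2)T] / (σ√T)
   = [ln(541.7827/194.8390) + (0.0605 + 0.5·0.2851²)·2.7552] / (0.2851·√2.7552)
   = [1.022691 + 0.278664] / 0.473232 = 2.749933
d₂ = d₁ − σ√T = 2.749933 − 0.473232 = 2.276701
N(d₁) = 0.997020,  N(d₂) = 0.988598,  e^(−rT) = 0.846462
E₀ = V₀·N(d₁) − D·e^(−rT)·N(d₂)
   = 541.7827·0.997020 − 194.8390·0.846462·0.988598 = 377.124583
B₀ = V₀ − E₀ = 541.7827 − 377.124583 = 164.658117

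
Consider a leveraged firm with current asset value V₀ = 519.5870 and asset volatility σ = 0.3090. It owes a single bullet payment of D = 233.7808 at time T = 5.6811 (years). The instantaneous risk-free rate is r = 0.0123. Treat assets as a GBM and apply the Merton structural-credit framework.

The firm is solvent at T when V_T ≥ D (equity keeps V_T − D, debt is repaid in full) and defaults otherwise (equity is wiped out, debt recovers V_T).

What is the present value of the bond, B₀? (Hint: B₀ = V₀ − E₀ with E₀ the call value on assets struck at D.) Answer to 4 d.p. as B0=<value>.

B0=204.1369

d₁ = [ln(V₀/D) + (r + σ²/2)T] / (σ√T)
   = [ln(519.5870/233.7808) + (0.0123 + 0.5·0.3090²)·5.6811] / (0.3090·√5.6811)
   = [0.798650 + 0.341096] / 0.736503 = 1.547510
d₂ = d₁ − σ√T = 1.547510 − 0.736503 = 0.811007
N(d₁) = 0.939130,  N(d₂) = 0.791319,  e^(−rT) = 0.932508
E₀ = V₀·N(d₁) − D·e^(−rT)·N(d₂)
   = 519.5870·0.939130 − 233.7808·0.932508·0.791319 = 315.450141
B₀ = V₀ − E₀ = 519.5870 − 315.450141 = 204.136859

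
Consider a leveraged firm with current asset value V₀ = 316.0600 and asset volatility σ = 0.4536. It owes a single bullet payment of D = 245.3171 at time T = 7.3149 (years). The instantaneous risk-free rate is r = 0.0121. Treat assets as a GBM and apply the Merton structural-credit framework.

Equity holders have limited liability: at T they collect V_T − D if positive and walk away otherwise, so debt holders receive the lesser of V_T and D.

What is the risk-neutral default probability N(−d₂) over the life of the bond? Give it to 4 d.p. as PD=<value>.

PD=0.6311

d₁ = [ln(V₀/D) + (r + σ²/2)T] / (σ√T)
   = [ln(316.0600/245.3171) + (0.0121 + 0.5·0.4536²)·7.3149] / (0.4536·√7.3149)
   = [0.253380 + 0.841041] / 1.226810 = 0.892088
d₂ = d₁ − σ√T = 0.892088 − 1.226810 = -0.334722
risk-neutral PD = N(−d₂) = N(0.334722) = 0.631083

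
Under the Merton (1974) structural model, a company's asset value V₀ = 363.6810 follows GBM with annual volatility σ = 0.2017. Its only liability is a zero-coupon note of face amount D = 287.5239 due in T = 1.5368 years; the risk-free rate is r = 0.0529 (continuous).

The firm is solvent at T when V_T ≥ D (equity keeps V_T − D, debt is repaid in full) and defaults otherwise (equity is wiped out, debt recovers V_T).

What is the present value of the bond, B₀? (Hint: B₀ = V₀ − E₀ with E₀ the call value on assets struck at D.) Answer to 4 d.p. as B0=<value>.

d₁ = [ln(V₀/D) + (r + σ²/2)T] / (σ√T)
   = [ln(363.6810/287.5239) + (0.0529 + 0.5·0.2017²)·1.5368] / (0.2017·√1.5368)
   = [0.234971 + 0.112557] / 0.250043 = 1.389876
d₂ = d₁ − σ√T = 1.389876 − 0.250043 = 1.139833
N(d₁) = 0.917717,  N(d₂) = 0.872822,  e^(−rT) = 0.921920
E₀ = V₀·N(d₁) − D·e^(−rT)·N(d₂)
   = 363.6810·0.917717 − 287.5239·0.921920·0.872822 = 102.393646
B₀ = V₀ − E₀ = 363.6810 − 102.393646 = 261.287354

B0=261.2874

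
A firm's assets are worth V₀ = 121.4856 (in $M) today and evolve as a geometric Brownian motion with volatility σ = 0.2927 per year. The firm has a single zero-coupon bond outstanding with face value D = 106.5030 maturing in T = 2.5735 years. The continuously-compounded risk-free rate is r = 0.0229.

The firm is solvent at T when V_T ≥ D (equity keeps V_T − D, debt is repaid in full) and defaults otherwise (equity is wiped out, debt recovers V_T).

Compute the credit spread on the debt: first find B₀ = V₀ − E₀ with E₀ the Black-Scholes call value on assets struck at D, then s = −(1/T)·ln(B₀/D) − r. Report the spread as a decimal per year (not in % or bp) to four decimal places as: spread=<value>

d₁ = [ln(V₀/D) + (r + σ²/2)T] / (σ√T)
   = [ln(121.4856/106.5030) + (0.0229 + 0.5·0.2927²)·2.5735] / (0.2927·√2.5735)
   = [0.131623 + 0.169173] / 0.469553 = 0.640600
d₂ = d₁ − σ√T = 0.640600 − 0.469553 = 0.171047
N(d₁) = 0.739109,  N(d₂) = 0.567907,  e^(−rT) = 0.942770
E₀ = V₀·N(d₁) − D·e^(−rT)·N(d₂)
   = 121.4856·0.739109 − 106.5030·0.942770·0.567907 = 32.768814
B₀ = V₀ − E₀ = 121.4856 − 32.768814 = 88.716786
spread = −(1/T)·ln(B₀/D) − r = −(1/2.5735)·ln(88.716786/106.5030) − 0.0229 = 0.04810215

spread=0.0481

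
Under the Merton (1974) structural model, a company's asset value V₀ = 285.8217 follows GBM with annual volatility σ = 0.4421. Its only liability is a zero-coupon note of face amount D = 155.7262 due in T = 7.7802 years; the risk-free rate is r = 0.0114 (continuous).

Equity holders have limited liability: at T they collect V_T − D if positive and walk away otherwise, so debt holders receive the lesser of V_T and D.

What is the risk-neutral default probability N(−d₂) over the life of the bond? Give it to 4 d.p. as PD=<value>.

PD=0.5208

d₁ = [ln(V₀/D) + (r + σ²/2)T] / (σ√T)
   = [ln(285.8217/155.7262) + (0.0114 + 0.5·0.4421²)·7.7802] / (0.4421·√7.7802)
   = [0.607269 + 0.849024] / 1.233150 = 1.180953
d₂ = d₁ − σ√T = 1.180953 − 1.233150 = -0.052197
risk-neutral PD = N(−d₂) = N(0.052197) = 0.520814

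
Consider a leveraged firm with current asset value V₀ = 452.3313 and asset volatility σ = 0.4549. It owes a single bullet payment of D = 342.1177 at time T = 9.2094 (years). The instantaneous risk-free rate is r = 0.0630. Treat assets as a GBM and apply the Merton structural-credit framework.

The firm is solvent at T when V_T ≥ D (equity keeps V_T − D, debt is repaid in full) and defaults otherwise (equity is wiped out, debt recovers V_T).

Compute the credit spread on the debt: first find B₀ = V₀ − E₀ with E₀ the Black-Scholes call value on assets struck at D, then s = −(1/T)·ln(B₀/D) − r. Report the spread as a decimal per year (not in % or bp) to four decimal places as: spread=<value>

d₁ = [ln(V₀/D) + (r + σ²/2)T] / (σ√T)
   = [ln(452.3313/342.1177) + (0.0630 + 0.5·0.4549²)·9.2094] / (0.4549·√9.2094)
   = [0.279260 + 1.533061] / 1.380485 = 1.312815
d₂ = d₁ − σ√T = 1.312815 − 1.380485 = -0.067670
N(d₁) = 0.905377,  N(d₂) = 0.473024,  e^(−rT) = 0.559791
E₀ = V₀·N(d₁) − D·e^(−rT)·N(d₂)
   = 452.3313·0.905377 − 342.1177·0.559791·0.473024 = 318.939588
B₀ = V₀ − E₀ = 452.3313 − 318.939588 = 133.391712
spread = −(1/T)·ln(B₀/D) − r = −(1/9.2094)·ln(133.391712/342.1177) − 0.0630 = 0.03927212

spread=0.0393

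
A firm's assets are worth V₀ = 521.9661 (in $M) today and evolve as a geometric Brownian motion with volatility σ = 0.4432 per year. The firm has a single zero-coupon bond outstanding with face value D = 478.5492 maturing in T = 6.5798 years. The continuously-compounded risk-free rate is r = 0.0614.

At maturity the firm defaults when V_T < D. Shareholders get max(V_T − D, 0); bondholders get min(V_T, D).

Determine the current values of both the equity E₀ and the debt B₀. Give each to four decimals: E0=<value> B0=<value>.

d₁ = [ln(V₀/D) + (r + σ²/2)T] / (σ√T)
   = [ln(521.9661/478.5492) + (0.0614 + 0.5·0.4432²)·6.5798] / (0.4432·√6.5798)
   = [0.086844 + 1.050222] / 1.136858 = 1.000183
d₂ = d₁ − σ√T = 1.000183 − 1.136858 = -0.136674
N(d₁) = 0.841389,  N(d₂) = 0.445644,  e^(−rT) = 0.667644
E₀ = V₀·N(d₁) − D·e^(−rT)·N(d₂)
   = 521.9661·0.841389 − 478.5492·0.667644·0.445644 = 296.793008
B₀ = V₀ − E₀ = 521.9661 − 296.793008 = 225.173092

E0=296.7930 B0=225.1731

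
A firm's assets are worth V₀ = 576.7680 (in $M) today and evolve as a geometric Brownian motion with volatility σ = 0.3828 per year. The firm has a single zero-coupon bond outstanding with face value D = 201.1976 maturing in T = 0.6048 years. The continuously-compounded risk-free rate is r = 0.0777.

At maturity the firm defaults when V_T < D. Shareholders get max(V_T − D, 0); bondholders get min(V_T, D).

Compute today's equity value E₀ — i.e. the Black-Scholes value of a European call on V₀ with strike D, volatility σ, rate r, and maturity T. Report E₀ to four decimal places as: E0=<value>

d₁ = [ln(V₀/D) + (r + σ²/2)T] / (σ√T)
   = [ln(576.7680/201.1976) + (0.0777 + 0.5·0.3828²)·0.6048] / (0.3828·√0.6048)
   = [1.053153 + 0.091305] / 0.297699 = 3.844342
d₂ = d₁ − σ√T = 3.844342 − 0.297699 = 3.546643
N(d₁) = 0.999940,  N(d₂) = 0.999805,  e^(−rT) = 0.954094
E₀ = V₀·N(d₁) − D·e^(−rT)·N(d₂)
   = 576.7680·0.999940 − 201.1976·0.954094·0.999805 = 384.809144

E0=384.8091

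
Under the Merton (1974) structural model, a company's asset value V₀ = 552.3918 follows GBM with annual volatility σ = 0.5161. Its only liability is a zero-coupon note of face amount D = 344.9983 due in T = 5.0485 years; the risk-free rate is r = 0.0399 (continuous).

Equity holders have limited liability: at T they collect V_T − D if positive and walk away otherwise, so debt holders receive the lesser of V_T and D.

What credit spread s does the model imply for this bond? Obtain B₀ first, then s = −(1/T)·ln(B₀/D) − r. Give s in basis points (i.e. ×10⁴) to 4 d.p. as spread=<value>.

spread=593.5111

d₁ = [ln(V₀/D) + (r + σ²/2)T] / (σ√T)
   = [ln(552.3918/344.9983) + (0.0399 + 0.5·0.5161²)·5.0485] / (0.5161·√5.0485)
   = [0.470718 + 0.873792] / 1.159618 = 1.159442
d₂ = d₁ − σ√T = 1.159442 − 1.159618 = -0.000176
N(d₁) = 0.876862,  N(d₂) = 0.499930,  e^(−rT) = 0.817557
E₀ = V₀·N(d₁) − D·e^(−rT)·N(d₂)
   = 552.3918·0.876862 − 344.9983·0.817557·0.499930 = 343.363375
B₀ = V₀ − E₀ = 552.3918 − 343.363375 = 209.028425
spread = −(1/T)·ln(B₀/D) − r = −(1/5.0485)·ln(209.028425/344.9983) − 0.0399 = 0.05935111
in basis points: 0.05935111 × 10⁴ = 593.5111 bp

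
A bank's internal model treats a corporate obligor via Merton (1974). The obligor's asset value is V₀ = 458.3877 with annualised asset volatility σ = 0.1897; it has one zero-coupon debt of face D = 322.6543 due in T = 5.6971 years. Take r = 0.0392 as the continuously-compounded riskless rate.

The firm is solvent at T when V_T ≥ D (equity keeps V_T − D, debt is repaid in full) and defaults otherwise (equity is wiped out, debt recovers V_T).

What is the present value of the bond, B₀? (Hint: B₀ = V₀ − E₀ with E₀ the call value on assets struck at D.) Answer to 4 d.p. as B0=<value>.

B0=250.6331

d₁ = [ln(V₀/D) + (r + σ²/2)T] / (σ√T)
   = [ln(458.3877/322.6543) + (0.0392 + 0.5·0.1897²)·5.6971] / (0.1897·√5.6971)
   = [0.351134 + 0.325834] / 0.452787 = 1.495113
d₂ = d₁ − σ√T = 1.495113 − 0.452787 = 1.042326
N(d₁) = 0.932558,  N(d₂) = 0.851370,  e^(−rT) = 0.799854
E₀ = V₀·N(d₁) − D·e^(−rT)·N(d₂)
   = 458.3877·0.932558 − 322.6543·0.799854·0.851370 = 207.754598
B₀ = V₀ − E₀ = 458.3877 − 207.754598 = 250.633102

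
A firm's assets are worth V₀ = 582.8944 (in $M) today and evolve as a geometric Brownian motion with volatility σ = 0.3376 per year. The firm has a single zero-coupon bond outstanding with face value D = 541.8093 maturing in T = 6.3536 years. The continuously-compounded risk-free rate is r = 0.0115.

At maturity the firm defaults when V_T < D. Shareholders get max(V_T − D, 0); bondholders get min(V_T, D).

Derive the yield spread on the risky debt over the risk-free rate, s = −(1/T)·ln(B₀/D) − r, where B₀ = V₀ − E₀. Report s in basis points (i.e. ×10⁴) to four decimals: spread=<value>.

d₁ = [ln(V₀/D) + (r + σ²/2)T] / (σ√T)
   = [ln(582.8944/541.8093) + (0.0115 + 0.5·0.3376²)·6.3536] / (0.3376·√6.3536)
   = [0.073092 + 0.435138] / 0.850966 = 0.597239
d₂ = d₁ − σ√T = 0.597239 − 0.850966 = -0.253727
N(d₁) = 0.724826,  N(d₂) = 0.399853,  e^(−rT) = 0.929539
E₀ = V₀·N(d₁) − D·e^(−rT)·N(d₂)
   = 582.8944·0.724826 − 541.8093·0.929539·0.399853 = 221.117872
B₀ = V₀ − E₀ = 582.8944 − 221.117872 = 361.776528
spread = −(1/T)·ln(B₀/D) − r = −(1/6.3536)·ln(361.776528/541.8093) − 0.0115 = 0.05206828
in basis points: 0.05206828 × 10⁴ = 520.6828 bp

spread=520.6828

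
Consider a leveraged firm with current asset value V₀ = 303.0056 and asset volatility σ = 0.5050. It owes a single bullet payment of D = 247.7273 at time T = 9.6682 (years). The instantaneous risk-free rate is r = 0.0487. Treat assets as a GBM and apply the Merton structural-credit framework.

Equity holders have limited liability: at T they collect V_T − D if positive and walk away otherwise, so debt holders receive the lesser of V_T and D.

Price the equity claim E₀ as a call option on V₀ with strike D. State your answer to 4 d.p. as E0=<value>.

E0=213.1349

d₁ = [ln(V₀/D) + (r + σ²/2)T] / (σ√T)
   = [ln(303.0056/247.7273) + (0.0487 + 0.5·0.5050²)·9.6682] / (0.5050·√9.6682)
   = [0.201423 + 1.703658] / 1.570233 = 1.213247
d₂ = d₁ − σ√T = 1.213247 − 1.570233 = -0.356987
N(d₁) = 0.887482,  N(d₂) = 0.360551,  e^(−rT) = 0.624477
E₀ = V₀·N(d₁) − D·e^(−rT)·N(d₂)
   = 303.0056·0.887482 − 247.7273·0.624477·0.360551 = 213.134895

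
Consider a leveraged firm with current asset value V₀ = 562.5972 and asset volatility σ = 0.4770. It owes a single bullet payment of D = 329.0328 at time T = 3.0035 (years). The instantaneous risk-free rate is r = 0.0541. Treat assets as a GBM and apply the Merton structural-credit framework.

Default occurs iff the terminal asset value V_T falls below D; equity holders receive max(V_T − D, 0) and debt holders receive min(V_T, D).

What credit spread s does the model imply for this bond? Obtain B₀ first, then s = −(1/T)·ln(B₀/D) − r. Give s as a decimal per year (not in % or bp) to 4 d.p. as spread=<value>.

spread=0.0439

d₁ = [ln(V₀/D) + (r + σ²/2)T] / (σ√T)
   = [ln(562.5972/329.0328) + (0.0541 + 0.5·0.4770²)·3.0035] / (0.4770·√3.0035)
   = [0.536406 + 0.504181] / 0.826670 = 1.258770
d₂ = d₁ − σ√T = 1.258770 − 0.826670 = 0.432100
N(d₁) = 0.895943,  N(d₂) = 0.667166,  e^(−rT) = 0.850025
E₀ = V₀·N(d₁) − D·e^(−rT)·N(d₂)
   = 562.5972·0.895943 − 329.0328·0.850025·0.667166 = 317.458201
B₀ = V₀ − E₀ = 562.5972 − 317.458201 = 245.138999
spread = −(1/T)·ln(B₀/D) − r = −(1/3.0035)·ln(245.138999/329.0328) − 0.0541 = 0.04389635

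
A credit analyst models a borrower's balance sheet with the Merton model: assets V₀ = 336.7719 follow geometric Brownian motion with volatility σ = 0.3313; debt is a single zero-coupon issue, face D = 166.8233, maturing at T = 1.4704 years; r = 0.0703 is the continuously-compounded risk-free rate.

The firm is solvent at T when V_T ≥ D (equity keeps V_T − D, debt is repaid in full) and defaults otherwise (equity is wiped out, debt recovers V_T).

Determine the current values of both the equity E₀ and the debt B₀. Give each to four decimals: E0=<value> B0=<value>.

E0=187.0755 B0=149.6964

d₁ = [ln(V₀/D) + (r + σ²/2)T] / (σ√T)
   = [ln(336.7719/166.8233) + (0.0703 + 0.5·0.3313²)·1.4704] / (0.3313·√1.4704)
   = [0.702471 + 0.184064] / 0.401735 = 2.206768
d₂ = d₁ − σ√T = 2.206768 − 0.401735 = 1.805034
N(d₁) = 0.986335,  N(d₂) = 0.964465,  e^(−rT) = 0.901794
E₀ = V₀·N(d₁) − D·e^(−rT)·N(d₂)
   = 336.7719·0.986335 − 166.8233·0.901794·0.964465 = 187.075461
B₀ = V₀ − E₀ = 336.7719 − 187.075461 = 149.696439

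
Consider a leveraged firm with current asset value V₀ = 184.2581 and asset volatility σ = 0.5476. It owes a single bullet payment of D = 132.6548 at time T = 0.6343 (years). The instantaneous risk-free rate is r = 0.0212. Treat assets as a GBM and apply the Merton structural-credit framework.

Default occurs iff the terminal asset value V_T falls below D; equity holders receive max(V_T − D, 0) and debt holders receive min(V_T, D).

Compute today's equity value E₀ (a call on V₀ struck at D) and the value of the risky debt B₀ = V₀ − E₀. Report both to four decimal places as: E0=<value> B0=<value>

d₁ = [ln(V₀/D) + (r + σ²/2)T] / (σ√T)
   = [ln(184.2581/132.6548) + (0.0212 + 0.5·0.5476²)·0.6343] / (0.5476·√0.6343)
   = [0.328587 + 0.108550] / 0.436125 = 1.002320
d₂ = d₁ − σ√T = 1.002320 − 0.436125 = 0.566196
N(d₁) = 0.841906,  N(d₂) = 0.714370,  e^(−rT) = 0.986643
E₀ = V₀·N(d₁) − D·e^(−rT)·N(d₂)
   = 184.2581·0.841906 − 132.6548·0.986643·0.714370 = 61.629149
B₀ = V₀ − E₀ = 184.2581 − 61.629149 = 122.628951

E0=61.6291 B0=122.6290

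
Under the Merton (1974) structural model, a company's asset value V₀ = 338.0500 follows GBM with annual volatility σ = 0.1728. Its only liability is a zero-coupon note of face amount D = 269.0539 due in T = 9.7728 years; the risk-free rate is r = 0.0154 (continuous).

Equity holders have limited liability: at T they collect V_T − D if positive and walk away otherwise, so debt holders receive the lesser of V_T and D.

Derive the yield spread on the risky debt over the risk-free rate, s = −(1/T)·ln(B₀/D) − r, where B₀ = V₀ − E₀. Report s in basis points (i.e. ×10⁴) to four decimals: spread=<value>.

d₁ = [ln(V₀/D) + (r + σ²/2)T] / (σ√T)
   = [ln(338.0500/269.0539) + (0.0154 + 0.5·0.1728²)·9.7728] / (0.1728·√9.7728)
   = [0.228282 + 0.296408] / 0.540198 = 0.971292
d₂ = d₁ − σ√T = 0.971292 − 0.540198 = 0.431094
N(d₁) = 0.834299,  N(d₂) = 0.666800,  e^(−rT) = 0.860277
E₀ = V₀·N(d₁) − D·e^(−rT)·N(d₂)
   = 338.0500·0.834299 − 269.0539·0.860277·0.666800 = 127.696583
B₀ = V₀ − E₀ = 338.0500 − 127.696583 = 210.353417
spread = −(1/T)·ln(B₀/D) − r = −(1/9.7728)·ln(210.353417/269.0539) − 0.0154 = 0.00978446
in basis points: 0.00978446 × 10⁴ = 97.8446 bp

spread=97.8446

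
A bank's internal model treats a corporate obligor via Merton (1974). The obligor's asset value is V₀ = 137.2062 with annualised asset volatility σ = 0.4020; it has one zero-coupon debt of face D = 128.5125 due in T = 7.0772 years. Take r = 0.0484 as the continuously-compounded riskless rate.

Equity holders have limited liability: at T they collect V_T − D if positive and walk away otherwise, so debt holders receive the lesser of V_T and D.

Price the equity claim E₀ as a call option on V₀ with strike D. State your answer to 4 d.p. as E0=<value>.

E0=72.4754

d₁ = [ln(V₀/D) + (r + σ²/2)T] / (σ√T)
   = [ln(137.2062/128.5125) + (0.0484 + 0.5·0.4020²)·7.0772] / (0.4020·√7.0772)
   = [0.065459 + 0.914388] / 1.069441 = 0.916224
d₂ = d₁ − σ√T = 0.916224 − 1.069441 = -0.153217
N(d₁) = 0.820225,  N(d₂) = 0.439114,  e^(−rT) = 0.709967
E₀ = V₀·N(d₁) − D·e^(−rT)·N(d₂)
   = 137.2062·0.820225 − 128.5125·0.709967·0.439114 = 72.475417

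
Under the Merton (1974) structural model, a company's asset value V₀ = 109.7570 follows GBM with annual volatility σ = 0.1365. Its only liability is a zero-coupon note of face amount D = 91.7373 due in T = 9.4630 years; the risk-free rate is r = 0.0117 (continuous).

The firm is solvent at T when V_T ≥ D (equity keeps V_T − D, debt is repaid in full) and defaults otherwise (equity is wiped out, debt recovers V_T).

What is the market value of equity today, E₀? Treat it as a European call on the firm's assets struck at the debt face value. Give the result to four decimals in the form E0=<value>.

E0=33.3487

d₁ = [ln(V₀/D) + (r + σ²/2)T] / (σ√T)
   = [ln(109.7570/91.7373) + (0.0117 + 0.5·0.1365²)·9.4630] / (0.1365·√9.4630)
   = [0.179340 + 0.198876] / 0.419901 = 0.900725
d₂ = d₁ − σ√T = 0.900725 − 0.419901 = 0.480824
N(d₁) = 0.816133,  N(d₂) = 0.684679,  e^(−rT) = 0.895192
E₀ = V₀·N(d₁) − D·e^(−rT)·N(d₂)
   = 109.7570·0.816133 − 91.7373·0.895192·0.684679 = 33.348720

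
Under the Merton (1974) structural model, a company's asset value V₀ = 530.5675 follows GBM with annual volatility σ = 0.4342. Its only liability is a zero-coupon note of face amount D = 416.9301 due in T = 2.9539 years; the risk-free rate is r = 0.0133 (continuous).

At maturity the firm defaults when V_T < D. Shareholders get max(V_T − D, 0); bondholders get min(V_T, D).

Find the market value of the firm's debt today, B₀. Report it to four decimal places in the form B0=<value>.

B0=321.2737

d₁ = [ln(V₀/D) + (r + σ²/2)T] / (σ√T)
   = [ln(530.5675/416.9301) + (0.0133 + 0.5·0.4342²)·2.9539] / (0.4342·√2.9539)
   = [0.241029 + 0.317736] / 0.746256 = 0.748757
d₂ = d₁ − σ√T = 0.748757 − 0.746256 = 0.002501
N(d₁) = 0.772998,  N(d₂) = 0.500998,  e^(−rT) = 0.961475
E₀ = V₀·N(d₁) − D·e^(−rT)·N(d₂)
   = 530.5675·0.772998 − 416.9301·0.961475·0.500998 = 209.293797
B₀ = V₀ − E₀ = 530.5675 − 209.293797 = 321.273703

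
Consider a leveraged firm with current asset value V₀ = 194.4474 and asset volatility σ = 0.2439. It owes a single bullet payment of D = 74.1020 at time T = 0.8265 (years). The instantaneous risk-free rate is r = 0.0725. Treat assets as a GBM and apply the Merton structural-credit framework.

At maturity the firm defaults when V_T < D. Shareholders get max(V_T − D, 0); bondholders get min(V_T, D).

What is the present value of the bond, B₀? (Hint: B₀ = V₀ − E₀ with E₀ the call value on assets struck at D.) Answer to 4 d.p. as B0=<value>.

B0=69.7921

d₁ = [ln(V₀/D) + (r + σ²/2)T] / (σ√T)
   = [ln(194.4474/74.1020) + (0.0725 + 0.5·0.2439²)·0.8265] / (0.2439·√0.8265)
   = [0.964719 + 0.084504] / 0.221734 = 4.731892
d₂ = d₁ − σ√T = 4.731892 − 0.221734 = 4.510157
N(d₁) = 0.999999,  N(d₂) = 0.999997,  e^(−rT) = 0.941839
E₀ = V₀·N(d₁) − D·e^(−rT)·N(d₂)
   = 194.4474·0.999999 − 74.1020·0.941839·0.999997 = 124.655278
B₀ = V₀ − E₀ = 194.4474 − 124.655278 = 69.792122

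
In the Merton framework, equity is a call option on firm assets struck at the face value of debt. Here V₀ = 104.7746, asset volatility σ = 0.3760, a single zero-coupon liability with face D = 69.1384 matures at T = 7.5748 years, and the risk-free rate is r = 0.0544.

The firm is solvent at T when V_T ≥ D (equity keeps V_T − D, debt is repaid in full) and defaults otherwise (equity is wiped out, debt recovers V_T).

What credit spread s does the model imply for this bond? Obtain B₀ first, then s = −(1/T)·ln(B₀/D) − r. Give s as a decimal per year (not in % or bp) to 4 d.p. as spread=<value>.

d₁ = [ln(V₀/D) + (r + σ²/2)T] / (σ√T)
   = [ln(104.7746/69.1384) + (0.0544 + 0.5·0.3760²)·7.5748] / (0.3760·√7.5748)
   = [0.415701 + 0.947517] / 1.034841 = 1.317321
d₂ = d₁ − σ√T = 1.317321 − 1.034841 = 0.282481
N(d₁) = 0.906135,  N(d₂) = 0.611213,  e^(−rT) = 0.662278
E₀ = V₀·N(d₁) − D·e^(−rT)·N(d₂)
   = 104.7746·0.906135 − 69.1384·0.662278·0.611213 = 66.953147
B₀ = V₀ − E₀ = 104.7746 − 66.953147 = 37.821453
spread = −(1/T)·ln(B₀/D) − r = −(1/7.5748)·ln(37.821453/69.1384) − 0.0544 = 0.02523693

spread=0.0252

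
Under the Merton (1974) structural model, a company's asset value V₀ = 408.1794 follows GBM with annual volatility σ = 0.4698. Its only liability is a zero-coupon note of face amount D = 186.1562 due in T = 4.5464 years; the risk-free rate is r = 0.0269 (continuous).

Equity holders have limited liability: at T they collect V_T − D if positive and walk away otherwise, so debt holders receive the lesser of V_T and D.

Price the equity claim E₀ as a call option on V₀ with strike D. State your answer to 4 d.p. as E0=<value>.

E0=267.3565

d₁ = [ln(V₀/D) + (r + σ²/2)T] / (σ√T)
   = [ln(408.1794/186.1562) + (0.0269 + 0.5·0.4698²)·4.5464] / (0.4698·√4.5464)
   = [0.785121 + 0.624021] / 1.001721 = 1.406720
d₂ = d₁ − σ√T = 1.406720 − 1.001721 = 0.404999
N(d₁) = 0.920245,  N(d₂) = 0.657261,  e^(−rT) = 0.884884
E₀ = V₀·N(d₁) − D·e^(−rT)·N(d₂)
   = 408.1794·0.920245 − 186.1562·0.884884·0.657261 = 267.356533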